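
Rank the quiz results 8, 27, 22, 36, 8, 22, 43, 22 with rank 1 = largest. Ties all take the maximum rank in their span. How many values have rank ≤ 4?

3

Sorted (descending): 43, 36, 27, 22, 22, 22, 8, 8
The 3 values of 22 occupy positions 4–6 → each gets rank 6.
The 2 values of 8 occupy positions 7–8 → each gets rank 8.
Ranks ≤ 4: {1, 2, 3} → 3 values.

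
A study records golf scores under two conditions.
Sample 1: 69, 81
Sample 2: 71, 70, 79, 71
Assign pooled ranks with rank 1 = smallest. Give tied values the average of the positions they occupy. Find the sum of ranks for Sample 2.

14

Sorted (ascending): 69, 70, 71, 71, 79, 81
The 2 values of 71 occupy positions 3–4 → average rank (3+4)/2 = 3.5.
Sample 2 values → pooled ranks: 71→3.5, 70→2, 79→5, 71→3.5
Rank sum = 3.5 + 2 + 5 + 3.5 = 14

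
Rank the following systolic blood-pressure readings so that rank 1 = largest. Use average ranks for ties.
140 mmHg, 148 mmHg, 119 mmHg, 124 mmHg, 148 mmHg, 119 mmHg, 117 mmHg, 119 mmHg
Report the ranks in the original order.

Sorted (descending): 148, 148, 140, 124, 119, 119, 119, 117
The 2 values of 148 occupy positions 1–2 → average rank (1+2)/2 = 1.5.
The 3 values of 119 occupy positions 5–7 → average rank 6.

3, 1.5, 6, 4, 1.5, 6, 8, 6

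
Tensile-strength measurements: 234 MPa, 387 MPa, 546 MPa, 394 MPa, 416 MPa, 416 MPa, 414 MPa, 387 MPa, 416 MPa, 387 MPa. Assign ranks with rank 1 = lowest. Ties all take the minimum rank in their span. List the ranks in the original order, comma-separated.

Sorted (ascending): 234, 387, 387, 387, 394, 414, 416, 416, 416, 546
The 3 values of 387 occupy positions 2–4 → each gets rank 2.
The 3 values of 416 occupy positions 7–9 → each gets rank 7.

1, 2, 10, 5, 7, 7, 6, 2, 7, 2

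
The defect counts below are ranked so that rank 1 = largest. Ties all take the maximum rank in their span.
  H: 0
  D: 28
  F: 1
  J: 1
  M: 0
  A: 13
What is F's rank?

Sorted (descending): 28, 13, 1, 1, 0, 0
The 2 values of 1 occupy positions 3–4 → each gets rank 4.
The 2 values of 0 occupy positions 5–6 → each gets rank 6.
F has value 1 → rank 4.

4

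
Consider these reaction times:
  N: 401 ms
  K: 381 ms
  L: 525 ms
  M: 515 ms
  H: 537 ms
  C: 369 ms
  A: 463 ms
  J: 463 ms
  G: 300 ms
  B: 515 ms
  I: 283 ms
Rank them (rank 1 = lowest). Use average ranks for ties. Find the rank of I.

1

Sorted (ascending): 283, 300, 369, 381, 401, 463, 463, 515, 515, 525, 537
The 2 values of 463 occupy positions 6–7 → average rank (6+7)/2 = 6.5.
The 2 values of 515 occupy positions 8–9 → average rank (8+9)/2 = 8.5.
I has value 283 ms → rank 1.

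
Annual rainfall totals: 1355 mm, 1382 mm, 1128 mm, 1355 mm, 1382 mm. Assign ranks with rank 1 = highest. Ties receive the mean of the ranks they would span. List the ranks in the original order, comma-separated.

Sorted (descending): 1382, 1382, 1355, 1355, 1128
The 2 values of 1382 occupy positions 1–2 → average rank (1+2)/2 = 1.5.
The 2 values of 1355 occupy positions 3–4 → average rank (3+4)/2 = 3.5.

3.5, 1.5, 5, 3.5, 1.5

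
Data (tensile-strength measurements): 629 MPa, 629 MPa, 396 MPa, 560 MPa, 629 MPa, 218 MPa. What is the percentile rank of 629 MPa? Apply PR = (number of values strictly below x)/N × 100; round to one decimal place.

N = 6.
Strictly below 629: 3. Equal to 629: 3.
PR = 3/6 × 100 = 50.0

50.0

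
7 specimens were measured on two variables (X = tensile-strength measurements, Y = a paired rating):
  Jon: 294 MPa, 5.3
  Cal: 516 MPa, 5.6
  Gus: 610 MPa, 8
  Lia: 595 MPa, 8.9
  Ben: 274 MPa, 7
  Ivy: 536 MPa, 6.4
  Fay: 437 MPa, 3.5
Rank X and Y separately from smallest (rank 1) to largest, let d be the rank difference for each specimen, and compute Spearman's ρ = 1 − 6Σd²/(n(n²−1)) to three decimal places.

0.571

Ranks of variable 1: 2, 4, 7, 6, 1, 5, 3
Ranks of variable 2: 2, 3, 6, 7, 5, 4, 1
d = r₁ − r₂: 0, 1, 1, -1, -4, 1, 2
d²: 0, 1, 1, 1, 16, 1, 4; Σd² = 24
ρ = 1 − 6·24/(7·48) = 1 − 144/336 = 0.571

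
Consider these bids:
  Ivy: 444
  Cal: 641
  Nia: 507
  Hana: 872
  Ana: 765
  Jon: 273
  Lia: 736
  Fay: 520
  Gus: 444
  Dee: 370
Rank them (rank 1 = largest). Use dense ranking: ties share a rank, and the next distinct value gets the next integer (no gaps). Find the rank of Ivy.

Sorted (descending): 872, 765, 736, 641, 520, 507, 444, 444, 370, 273
The 2 values of 444 share dense rank 7.
Remaining distinct values take the next consecutive integers.
Ivy has value 444 → rank 7.

7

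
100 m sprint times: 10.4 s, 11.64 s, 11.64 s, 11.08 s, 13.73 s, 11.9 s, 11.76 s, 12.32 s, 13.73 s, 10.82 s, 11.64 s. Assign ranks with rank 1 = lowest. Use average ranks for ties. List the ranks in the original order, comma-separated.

Sorted (ascending): 10.4, 10.82, 11.08, 11.64, 11.64, 11.64, 11.76, 11.9, 12.32, 13.73, 13.73
The 3 values of 11.64 occupy positions 4–6 → average rank 5.
The 2 values of 13.73 occupy positions 10–11 → average rank (10+11)/2 = 10.5.

1, 5, 5, 3, 10.5, 8, 7, 9, 10.5, 2, 5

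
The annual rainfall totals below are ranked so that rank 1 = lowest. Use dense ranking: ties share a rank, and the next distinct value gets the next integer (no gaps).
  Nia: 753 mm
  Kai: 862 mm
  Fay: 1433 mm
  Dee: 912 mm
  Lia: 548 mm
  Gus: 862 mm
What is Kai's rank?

3

Sorted (ascending): 548, 753, 862, 862, 912, 1433
The 2 values of 862 share dense rank 3.
Remaining distinct values take the next consecutive integers.
Kai has value 862 mm → rank 3.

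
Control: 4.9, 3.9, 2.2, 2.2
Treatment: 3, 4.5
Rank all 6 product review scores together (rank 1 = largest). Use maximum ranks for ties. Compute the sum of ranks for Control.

Sorted (descending): 4.9, 4.5, 3.9, 3, 2.2, 2.2
The 2 values of 2.2 occupy positions 5–6 → each gets rank 6.
Control values → pooled ranks: 4.9→1, 3.9→3, 2.2→6, 2.2→6
Rank sum = 1 + 3 + 6 + 6 = 16

16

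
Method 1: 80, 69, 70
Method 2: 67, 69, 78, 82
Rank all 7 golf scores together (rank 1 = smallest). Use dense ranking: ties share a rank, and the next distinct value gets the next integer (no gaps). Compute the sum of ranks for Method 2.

13

Sorted (ascending): 67, 69, 69, 70, 78, 80, 82
The 2 values of 69 share dense rank 2.
Remaining distinct values take the next consecutive integers.
Method 2 values → pooled ranks: 67→1, 69→2, 78→4, 82→6
Rank sum = 1 + 2 + 4 + 6 = 13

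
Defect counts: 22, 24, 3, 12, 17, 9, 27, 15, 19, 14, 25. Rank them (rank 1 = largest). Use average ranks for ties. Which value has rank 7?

Sorted (descending): 27, 25, 24, 22, 19, 17, 15, 14, 12, 9, 3
No ties — each value takes its position as its rank.
Rank 7 → value 15.

15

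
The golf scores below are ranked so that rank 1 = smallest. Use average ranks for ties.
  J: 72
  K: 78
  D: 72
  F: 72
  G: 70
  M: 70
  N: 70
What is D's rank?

5

Sorted (ascending): 70, 70, 70, 72, 72, 72, 78
The 3 values of 70 occupy positions 1–3 → average rank 2.
The 3 values of 72 occupy positions 4–6 → average rank 5.
D has value 72 → rank 5.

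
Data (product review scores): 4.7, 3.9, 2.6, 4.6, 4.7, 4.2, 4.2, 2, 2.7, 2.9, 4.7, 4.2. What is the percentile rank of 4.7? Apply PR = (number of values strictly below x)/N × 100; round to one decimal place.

75.0

N = 12.
Strictly below 4.7: 9. Equal to 4.7: 3.
PR = 9/12 × 100 = 75.0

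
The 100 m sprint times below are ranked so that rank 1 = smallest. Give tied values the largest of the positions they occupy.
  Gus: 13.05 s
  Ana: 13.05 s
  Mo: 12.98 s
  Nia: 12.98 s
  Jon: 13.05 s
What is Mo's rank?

Sorted (ascending): 12.98, 12.98, 13.05, 13.05, 13.05
The 2 values of 12.98 occupy positions 1–2 → each gets rank 2.
The 3 values of 13.05 occupy positions 3–5 → each gets rank 5.
Mo has value 12.98 s → rank 2.

2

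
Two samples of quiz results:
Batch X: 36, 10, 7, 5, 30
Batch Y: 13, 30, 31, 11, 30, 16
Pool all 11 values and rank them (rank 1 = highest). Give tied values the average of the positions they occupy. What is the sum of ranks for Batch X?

35

Sorted (descending): 36, 31, 30, 30, 30, 16, 13, 11, 10, 7, 5
The 3 values of 30 occupy positions 3–5 → average rank 4.
Batch X values → pooled ranks: 36→1, 10→9, 7→10, 5→11, 30→4
Rank sum = 1 + 9 + 10 + 11 + 4 = 35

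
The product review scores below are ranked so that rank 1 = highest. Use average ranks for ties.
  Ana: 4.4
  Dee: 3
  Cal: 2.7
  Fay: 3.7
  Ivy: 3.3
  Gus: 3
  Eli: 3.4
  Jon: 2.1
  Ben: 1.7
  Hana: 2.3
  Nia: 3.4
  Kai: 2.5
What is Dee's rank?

Sorted (descending): 4.4, 3.7, 3.4, 3.4, 3.3, 3, 3, 2.7, 2.5, 2.3, 2.1, 1.7
The 2 values of 3.4 occupy positions 3–4 → average rank (3+4)/2 = 3.5.
The 2 values of 3 occupy positions 6–7 → average rank (6+7)/2 = 6.5.
Dee has value 3 → rank 6.5.

6.5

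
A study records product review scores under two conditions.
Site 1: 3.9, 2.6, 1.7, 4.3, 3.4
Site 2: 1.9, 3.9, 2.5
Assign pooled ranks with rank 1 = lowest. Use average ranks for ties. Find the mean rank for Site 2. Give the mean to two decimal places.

Sorted (ascending): 1.7, 1.9, 2.5, 2.6, 3.4, 3.9, 3.9, 4.3
The 2 values of 3.9 occupy positions 6–7 → average rank (6+7)/2 = 6.5.
Site 2 values → pooled ranks: 1.9→2, 3.9→6.5, 2.5→3
Mean rank = (2 + 6.5 + 3) / 3 = 3.83

3.83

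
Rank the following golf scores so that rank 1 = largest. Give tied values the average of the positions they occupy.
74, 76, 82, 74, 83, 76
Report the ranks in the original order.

Sorted (descending): 83, 82, 76, 76, 74, 74
The 2 values of 76 occupy positions 3–4 → average rank (3+4)/2 = 3.5.
The 2 values of 74 occupy positions 5–6 → average rank (5+6)/2 = 5.5.

5.5, 3.5, 2, 5.5, 1, 3.5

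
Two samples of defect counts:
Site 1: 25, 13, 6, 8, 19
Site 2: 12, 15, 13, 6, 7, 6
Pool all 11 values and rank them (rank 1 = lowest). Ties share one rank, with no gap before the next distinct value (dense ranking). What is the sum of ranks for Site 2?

19

Sorted (ascending): 6, 6, 6, 7, 8, 12, 13, 13, 15, 19, 25
The 3 values of 6 share dense rank 1.
The 2 values of 13 share dense rank 5.
Remaining distinct values take the next consecutive integers.
Site 2 values → pooled ranks: 12→4, 15→6, 13→5, 6→1, 7→2, 6→1
Rank sum = 4 + 6 + 5 + 1 + 2 + 1 = 19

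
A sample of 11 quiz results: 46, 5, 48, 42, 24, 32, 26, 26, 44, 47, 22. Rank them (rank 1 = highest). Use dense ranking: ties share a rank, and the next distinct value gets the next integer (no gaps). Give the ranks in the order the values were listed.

3, 10, 1, 5, 8, 6, 7, 7, 4, 2, 9

Sorted (descending): 48, 47, 46, 44, 42, 32, 26, 26, 24, 22, 5
The 2 values of 26 share dense rank 7.
Remaining distinct values take the next consecutive integers.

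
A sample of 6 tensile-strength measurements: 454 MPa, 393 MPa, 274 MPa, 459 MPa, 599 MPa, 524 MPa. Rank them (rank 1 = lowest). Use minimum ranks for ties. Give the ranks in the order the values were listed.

Sorted (ascending): 274, 393, 454, 459, 524, 599
No ties — each value takes its position as its rank.

3, 2, 1, 4, 6, 5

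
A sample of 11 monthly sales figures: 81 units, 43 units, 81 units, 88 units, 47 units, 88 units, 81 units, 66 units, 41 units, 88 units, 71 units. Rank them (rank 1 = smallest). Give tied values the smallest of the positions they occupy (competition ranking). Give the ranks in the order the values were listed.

6, 2, 6, 9, 3, 9, 6, 4, 1, 9, 5

Sorted (ascending): 41, 43, 47, 66, 71, 81, 81, 81, 88, 88, 88
The 3 values of 81 occupy positions 6–8 → each gets rank 6.
The 3 values of 88 occupy positions 9–11 → each gets rank 9.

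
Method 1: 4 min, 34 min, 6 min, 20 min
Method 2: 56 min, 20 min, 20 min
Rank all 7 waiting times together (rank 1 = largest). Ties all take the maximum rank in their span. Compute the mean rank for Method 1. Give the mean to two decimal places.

5.00

Sorted (descending): 56, 34, 20, 20, 20, 6, 4
The 3 values of 20 occupy positions 3–5 → each gets rank 5.
Method 1 values → pooled ranks: 4→7, 34→2, 6→6, 20→5
Mean rank = (7 + 2 + 6 + 5) / 4 = 5.00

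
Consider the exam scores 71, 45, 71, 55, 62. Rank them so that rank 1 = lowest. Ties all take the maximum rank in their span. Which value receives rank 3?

62

Sorted (ascending): 45, 55, 62, 71, 71
The 2 values of 71 occupy positions 4–5 → each gets rank 5.
Rank 3 → value 62.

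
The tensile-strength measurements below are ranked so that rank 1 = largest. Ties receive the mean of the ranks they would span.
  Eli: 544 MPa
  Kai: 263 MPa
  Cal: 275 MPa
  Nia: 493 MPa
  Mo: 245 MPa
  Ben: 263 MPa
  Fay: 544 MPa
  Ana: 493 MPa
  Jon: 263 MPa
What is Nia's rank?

Sorted (descending): 544, 544, 493, 493, 275, 263, 263, 263, 245
The 2 values of 544 occupy positions 1–2 → average rank (1+2)/2 = 1.5.
The 2 values of 493 occupy positions 3–4 → average rank (3+4)/2 = 3.5.
The 3 values of 263 occupy positions 6–8 → average rank 7.
Nia has value 493 MPa → rank 3.5.

3.5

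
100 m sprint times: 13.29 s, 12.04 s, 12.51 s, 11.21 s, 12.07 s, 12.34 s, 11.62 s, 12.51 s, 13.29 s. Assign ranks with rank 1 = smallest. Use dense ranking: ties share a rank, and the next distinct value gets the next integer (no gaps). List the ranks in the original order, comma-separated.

7, 3, 6, 1, 4, 5, 2, 6, 7

Sorted (ascending): 11.21, 11.62, 12.04, 12.07, 12.34, 12.51, 12.51, 13.29, 13.29
The 2 values of 12.51 share dense rank 6.
The 2 values of 13.29 share dense rank 7.
Remaining distinct values take the next consecutive integers.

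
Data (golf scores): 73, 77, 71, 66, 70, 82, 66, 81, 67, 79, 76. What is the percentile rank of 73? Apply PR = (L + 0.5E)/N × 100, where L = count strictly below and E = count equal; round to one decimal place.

50.0

N = 11.
Strictly below 73: 5. Equal to 73: 1.
PR = (5 + 0.5·1)/11 × 100 = 50.0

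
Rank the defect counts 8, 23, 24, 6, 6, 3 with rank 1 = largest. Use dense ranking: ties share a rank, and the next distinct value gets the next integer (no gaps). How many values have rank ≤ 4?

Sorted (descending): 24, 23, 8, 6, 6, 3
The 2 values of 6 share dense rank 4.
Remaining distinct values take the next consecutive integers.
Ranks ≤ 4: {1, 2, 3, 4, 4} → 5 values.

5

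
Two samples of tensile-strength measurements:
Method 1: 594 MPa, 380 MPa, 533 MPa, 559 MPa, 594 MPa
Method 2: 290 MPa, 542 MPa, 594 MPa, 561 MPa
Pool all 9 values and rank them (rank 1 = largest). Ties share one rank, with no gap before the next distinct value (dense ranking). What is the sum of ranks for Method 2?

14

Sorted (descending): 594, 594, 594, 561, 559, 542, 533, 380, 290
The 3 values of 594 share dense rank 1.
Remaining distinct values take the next consecutive integers.
Method 2 values → pooled ranks: 290→7, 542→4, 594→1, 561→2
Rank sum = 7 + 4 + 1 + 2 = 14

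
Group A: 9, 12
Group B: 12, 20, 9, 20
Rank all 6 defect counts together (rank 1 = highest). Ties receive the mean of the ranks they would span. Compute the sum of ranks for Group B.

Sorted (descending): 20, 20, 12, 12, 9, 9
The 2 values of 20 occupy positions 1–2 → average rank (1+2)/2 = 1.5.
The 2 values of 12 occupy positions 3–4 → average rank (3+4)/2 = 3.5.
The 2 values of 9 occupy positions 5–6 → average rank (5+6)/2 = 5.5.
Group B values → pooled ranks: 12→3.5, 20→1.5, 9→5.5, 20→1.5
Rank sum = 3.5 + 1.5 + 5.5 + 1.5 = 12

12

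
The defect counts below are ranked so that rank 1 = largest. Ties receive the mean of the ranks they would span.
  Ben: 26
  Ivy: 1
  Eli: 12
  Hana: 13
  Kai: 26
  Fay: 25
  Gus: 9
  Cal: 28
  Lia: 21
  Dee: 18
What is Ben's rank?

2.5

Sorted (descending): 28, 26, 26, 25, 21, 18, 13, 12, 9, 1
The 2 values of 26 occupy positions 2–3 → average rank (2+3)/2 = 2.5.
Ben has value 26 → rank 2.5.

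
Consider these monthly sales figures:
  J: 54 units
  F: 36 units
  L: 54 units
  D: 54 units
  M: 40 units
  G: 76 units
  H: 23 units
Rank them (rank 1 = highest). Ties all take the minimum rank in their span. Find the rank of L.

Sorted (descending): 76, 54, 54, 54, 40, 36, 23
The 3 values of 54 occupy positions 2–4 → each gets rank 2.
L has value 54 units → rank 2.

2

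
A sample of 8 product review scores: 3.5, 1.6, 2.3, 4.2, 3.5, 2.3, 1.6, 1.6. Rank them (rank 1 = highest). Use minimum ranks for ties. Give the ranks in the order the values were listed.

2, 6, 4, 1, 2, 4, 6, 6

Sorted (descending): 4.2, 3.5, 3.5, 2.3, 2.3, 1.6, 1.6, 1.6
The 2 values of 3.5 occupy positions 2–3 → each gets rank 2.
The 2 values of 2.3 occupy positions 4–5 → each gets rank 4.
The 3 values of 1.6 occupy positions 6–8 → each gets rank 6.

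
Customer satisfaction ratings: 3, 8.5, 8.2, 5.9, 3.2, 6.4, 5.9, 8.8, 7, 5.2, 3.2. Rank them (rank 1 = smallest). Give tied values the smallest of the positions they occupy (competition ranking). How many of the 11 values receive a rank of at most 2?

3

Sorted (ascending): 3, 3.2, 3.2, 5.2, 5.9, 5.9, 6.4, 7, 8.2, 8.5, 8.8
The 2 values of 3.2 occupy positions 2–3 → each gets rank 2.
The 2 values of 5.9 occupy positions 5–6 → each gets rank 5.
Ranks ≤ 2: {1, 2, 2} → 3 values.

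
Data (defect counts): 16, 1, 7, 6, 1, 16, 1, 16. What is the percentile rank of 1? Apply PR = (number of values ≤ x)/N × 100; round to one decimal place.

37.5

N = 8.
Strictly below 1: 0. Equal to 1: 3.
PR = 3/8 × 100 = 37.5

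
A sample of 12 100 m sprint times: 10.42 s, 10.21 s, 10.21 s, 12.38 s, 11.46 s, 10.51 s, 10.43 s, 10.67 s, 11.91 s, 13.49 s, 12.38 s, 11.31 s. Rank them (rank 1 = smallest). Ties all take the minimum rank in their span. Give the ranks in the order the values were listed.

3, 1, 1, 10, 8, 5, 4, 6, 9, 12, 10, 7

Sorted (ascending): 10.21, 10.21, 10.42, 10.43, 10.51, 10.67, 11.31, 11.46, 11.91, 12.38, 12.38, 13.49
The 2 values of 10.21 occupy positions 1–2 → each gets rank 1.
The 2 values of 12.38 occupy positions 10–11 → each gets rank 10.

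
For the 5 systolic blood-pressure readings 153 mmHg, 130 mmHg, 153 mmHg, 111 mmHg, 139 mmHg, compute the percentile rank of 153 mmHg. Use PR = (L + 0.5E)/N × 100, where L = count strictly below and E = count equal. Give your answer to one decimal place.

80.0

N = 5.
Strictly below 153: 3. Equal to 153: 2.
PR = (3 + 0.5·2)/5 × 100 = 80.0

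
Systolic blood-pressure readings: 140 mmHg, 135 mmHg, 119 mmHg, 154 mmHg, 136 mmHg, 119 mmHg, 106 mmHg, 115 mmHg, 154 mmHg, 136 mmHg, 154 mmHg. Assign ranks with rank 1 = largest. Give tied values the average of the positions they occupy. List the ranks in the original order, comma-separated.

Sorted (descending): 154, 154, 154, 140, 136, 136, 135, 119, 119, 115, 106
The 3 values of 154 occupy positions 1–3 → average rank 2.
The 2 values of 136 occupy positions 5–6 → average rank (5+6)/2 = 5.5.
The 2 values of 119 occupy positions 8–9 → average rank (8+9)/2 = 8.5.

4, 7, 8.5, 2, 5.5, 8.5, 11, 10, 2, 5.5, 2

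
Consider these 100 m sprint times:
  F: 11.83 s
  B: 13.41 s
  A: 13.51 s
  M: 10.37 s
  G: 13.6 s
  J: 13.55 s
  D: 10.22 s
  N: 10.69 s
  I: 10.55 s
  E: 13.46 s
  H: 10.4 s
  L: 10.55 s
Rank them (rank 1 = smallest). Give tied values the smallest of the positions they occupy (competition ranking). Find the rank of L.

4

Sorted (ascending): 10.22, 10.37, 10.4, 10.55, 10.55, 10.69, 11.83, 13.41, 13.46, 13.51, 13.55, 13.6
The 2 values of 10.55 occupy positions 4–5 → each gets rank 4.
L has value 10.55 s → rank 4.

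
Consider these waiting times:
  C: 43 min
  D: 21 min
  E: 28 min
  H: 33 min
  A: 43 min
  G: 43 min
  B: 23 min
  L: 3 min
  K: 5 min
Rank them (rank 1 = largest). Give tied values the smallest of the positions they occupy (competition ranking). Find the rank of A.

Sorted (descending): 43, 43, 43, 33, 28, 23, 21, 5, 3
The 3 values of 43 occupy positions 1–3 → each gets rank 1.
A has value 43 min → rank 1.

1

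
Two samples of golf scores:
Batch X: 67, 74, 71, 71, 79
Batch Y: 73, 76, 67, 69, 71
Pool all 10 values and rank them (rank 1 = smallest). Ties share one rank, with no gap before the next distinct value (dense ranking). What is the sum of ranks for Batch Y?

16

Sorted (ascending): 67, 67, 69, 71, 71, 71, 73, 74, 76, 79
The 2 values of 67 share dense rank 1.
The 3 values of 71 share dense rank 3.
Remaining distinct values take the next consecutive integers.
Batch Y values → pooled ranks: 73→4, 76→6, 67→1, 69→2, 71→3
Rank sum = 4 + 6 + 1 + 2 + 3 = 16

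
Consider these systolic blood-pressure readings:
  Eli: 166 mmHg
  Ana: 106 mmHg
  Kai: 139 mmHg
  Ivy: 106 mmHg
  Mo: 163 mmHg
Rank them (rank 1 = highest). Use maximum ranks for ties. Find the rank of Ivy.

5

Sorted (descending): 166, 163, 139, 106, 106
The 2 values of 106 occupy positions 4–5 → each gets rank 5.
Ivy has value 106 mmHg → rank 5.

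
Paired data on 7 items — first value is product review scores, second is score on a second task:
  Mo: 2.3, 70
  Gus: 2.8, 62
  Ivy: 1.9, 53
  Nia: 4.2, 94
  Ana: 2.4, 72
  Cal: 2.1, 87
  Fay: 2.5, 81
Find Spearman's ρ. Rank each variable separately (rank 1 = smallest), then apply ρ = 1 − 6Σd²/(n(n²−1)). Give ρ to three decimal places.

0.429

Ranks of variable 1: 3, 6, 1, 7, 4, 2, 5
Ranks of variable 2: 3, 2, 1, 7, 4, 6, 5
d = r₁ − r₂: 0, 4, 0, 0, 0, -4, 0
d²: 0, 16, 0, 0, 0, 16, 0; Σd² = 32
ρ = 1 − 6·32/(7·48) = 1 − 192/336 = 0.429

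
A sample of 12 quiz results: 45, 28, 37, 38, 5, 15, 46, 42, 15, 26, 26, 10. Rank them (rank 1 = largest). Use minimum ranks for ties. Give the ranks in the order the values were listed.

Sorted (descending): 46, 45, 42, 38, 37, 28, 26, 26, 15, 15, 10, 5
The 2 values of 26 occupy positions 7–8 → each gets rank 7.
The 2 values of 15 occupy positions 9–10 → each gets rank 9.

2, 6, 5, 4, 12, 9, 1, 3, 9, 7, 7, 11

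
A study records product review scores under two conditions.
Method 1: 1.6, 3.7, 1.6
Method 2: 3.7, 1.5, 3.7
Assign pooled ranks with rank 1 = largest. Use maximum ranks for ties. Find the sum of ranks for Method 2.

Sorted (descending): 3.7, 3.7, 3.7, 1.6, 1.6, 1.5
The 3 values of 3.7 occupy positions 1–3 → each gets rank 3.
The 2 values of 1.6 occupy positions 4–5 → each gets rank 5.
Method 2 values → pooled ranks: 3.7→3, 1.5→6, 3.7→3
Rank sum = 3 + 6 + 3 = 12

12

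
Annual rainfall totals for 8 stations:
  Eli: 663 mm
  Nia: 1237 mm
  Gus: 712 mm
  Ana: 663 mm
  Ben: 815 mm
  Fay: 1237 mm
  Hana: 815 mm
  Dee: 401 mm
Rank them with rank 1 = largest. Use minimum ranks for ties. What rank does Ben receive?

Sorted (descending): 1237, 1237, 815, 815, 712, 663, 663, 401
The 2 values of 1237 occupy positions 1–2 → each gets rank 1.
The 2 values of 815 occupy positions 3–4 → each gets rank 3.
The 2 values of 663 occupy positions 6–7 → each gets rank 6.
Ben has value 815 mm → rank 3.

3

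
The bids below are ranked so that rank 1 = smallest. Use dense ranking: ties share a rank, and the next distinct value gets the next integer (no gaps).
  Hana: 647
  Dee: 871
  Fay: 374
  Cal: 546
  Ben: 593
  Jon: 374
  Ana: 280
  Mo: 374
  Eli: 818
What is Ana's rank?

Sorted (ascending): 280, 374, 374, 374, 546, 593, 647, 818, 871
The 3 values of 374 share dense rank 2.
Remaining distinct values take the next consecutive integers.
Ana has value 280 → rank 1.

1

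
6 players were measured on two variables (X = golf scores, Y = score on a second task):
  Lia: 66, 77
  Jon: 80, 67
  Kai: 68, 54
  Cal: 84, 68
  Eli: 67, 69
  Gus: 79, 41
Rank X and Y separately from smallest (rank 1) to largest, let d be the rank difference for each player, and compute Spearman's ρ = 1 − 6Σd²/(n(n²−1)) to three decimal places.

Ranks of variable 1: 1, 5, 3, 6, 2, 4
Ranks of variable 2: 6, 3, 2, 4, 5, 1
d = r₁ − r₂: -5, 2, 1, 2, -3, 3
d²: 25, 4, 1, 4, 9, 9; Σd² = 52
ρ = 1 − 6·52/(6·35) = 1 − 312/210 = -0.486

-0.486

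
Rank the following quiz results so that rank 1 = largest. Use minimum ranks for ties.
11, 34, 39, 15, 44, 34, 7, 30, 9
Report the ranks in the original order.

7, 3, 2, 6, 1, 3, 9, 5, 8

Sorted (descending): 44, 39, 34, 34, 30, 15, 11, 9, 7
The 2 values of 34 occupy positions 3–4 → each gets rank 3.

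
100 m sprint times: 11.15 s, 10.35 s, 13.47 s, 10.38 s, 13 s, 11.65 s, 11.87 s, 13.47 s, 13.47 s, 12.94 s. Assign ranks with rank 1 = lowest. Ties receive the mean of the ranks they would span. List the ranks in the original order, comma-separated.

Sorted (ascending): 10.35, 10.38, 11.15, 11.65, 11.87, 12.94, 13, 13.47, 13.47, 13.47
The 3 values of 13.47 occupy positions 8–10 → average rank 9.

3, 1, 9, 2, 7, 4, 5, 9, 9, 6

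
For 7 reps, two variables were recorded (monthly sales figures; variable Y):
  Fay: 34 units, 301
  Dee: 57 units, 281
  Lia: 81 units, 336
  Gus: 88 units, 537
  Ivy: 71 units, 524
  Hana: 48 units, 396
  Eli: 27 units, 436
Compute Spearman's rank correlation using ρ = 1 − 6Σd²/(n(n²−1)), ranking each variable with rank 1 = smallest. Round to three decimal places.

0.357

Ranks of variable 1: 2, 4, 6, 7, 5, 3, 1
Ranks of variable 2: 2, 1, 3, 7, 6, 4, 5
d = r₁ − r₂: 0, 3, 3, 0, -1, -1, -4
d²: 0, 9, 9, 0, 1, 1, 16; Σd² = 36
ρ = 1 − 6·36/(7·48) = 1 − 216/336 = 0.357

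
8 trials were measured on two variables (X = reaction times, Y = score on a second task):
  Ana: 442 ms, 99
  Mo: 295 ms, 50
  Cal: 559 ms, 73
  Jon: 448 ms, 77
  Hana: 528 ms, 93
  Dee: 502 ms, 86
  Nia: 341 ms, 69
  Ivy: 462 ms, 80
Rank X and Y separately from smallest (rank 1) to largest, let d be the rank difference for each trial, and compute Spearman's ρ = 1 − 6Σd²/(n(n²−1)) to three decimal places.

0.405

Ranks of variable 1: 3, 1, 8, 4, 7, 6, 2, 5
Ranks of variable 2: 8, 1, 3, 4, 7, 6, 2, 5
d = r₁ − r₂: -5, 0, 5, 0, 0, 0, 0, 0
d²: 25, 0, 25, 0, 0, 0, 0, 0; Σd² = 50
ρ = 1 − 6·50/(8·63) = 1 − 300/504 = 0.405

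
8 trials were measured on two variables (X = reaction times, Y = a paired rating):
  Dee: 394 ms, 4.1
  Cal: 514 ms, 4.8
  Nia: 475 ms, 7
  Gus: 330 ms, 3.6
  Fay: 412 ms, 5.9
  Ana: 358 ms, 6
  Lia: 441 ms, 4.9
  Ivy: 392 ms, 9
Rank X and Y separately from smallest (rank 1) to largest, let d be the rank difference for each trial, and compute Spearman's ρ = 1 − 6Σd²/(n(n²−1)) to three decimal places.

Ranks of variable 1: 4, 8, 7, 1, 5, 2, 6, 3
Ranks of variable 2: 2, 3, 7, 1, 5, 6, 4, 8
d = r₁ − r₂: 2, 5, 0, 0, 0, -4, 2, -5
d²: 4, 25, 0, 0, 0, 16, 4, 25; Σd² = 74
ρ = 1 − 6·74/(8·63) = 1 − 444/504 = 0.119

0.119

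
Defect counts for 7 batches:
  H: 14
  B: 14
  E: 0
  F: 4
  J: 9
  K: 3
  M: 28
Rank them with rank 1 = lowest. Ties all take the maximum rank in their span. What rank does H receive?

6

Sorted (ascending): 0, 3, 4, 9, 14, 14, 28
The 2 values of 14 occupy positions 5–6 → each gets rank 6.
H has value 14 → rank 6.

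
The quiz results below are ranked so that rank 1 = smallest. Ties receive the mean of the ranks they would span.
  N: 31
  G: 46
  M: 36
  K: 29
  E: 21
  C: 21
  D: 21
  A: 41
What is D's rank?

2

Sorted (ascending): 21, 21, 21, 29, 31, 36, 41, 46
The 3 values of 21 occupy positions 1–3 → average rank 2.
D has value 21 → rank 2.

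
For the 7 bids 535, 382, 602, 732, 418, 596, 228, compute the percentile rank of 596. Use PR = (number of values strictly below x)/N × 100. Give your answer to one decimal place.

N = 7.
Strictly below 596: 4. Equal to 596: 1.
PR = 4/7 × 100 = 57.1

57.1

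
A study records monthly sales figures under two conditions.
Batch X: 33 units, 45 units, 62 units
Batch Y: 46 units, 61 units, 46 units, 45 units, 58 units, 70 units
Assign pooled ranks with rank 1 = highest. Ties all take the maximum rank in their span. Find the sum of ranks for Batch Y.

Sorted (descending): 70, 62, 61, 58, 46, 46, 45, 45, 33
The 2 values of 46 occupy positions 5–6 → each gets rank 6.
The 2 values of 45 occupy positions 7–8 → each gets rank 8.
Batch Y values → pooled ranks: 46→6, 61→3, 46→6, 45→8, 58→4, 70→1
Rank sum = 6 + 3 + 6 + 8 + 4 + 1 = 28

28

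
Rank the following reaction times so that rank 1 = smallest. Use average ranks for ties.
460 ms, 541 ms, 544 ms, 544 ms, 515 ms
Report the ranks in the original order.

Sorted (ascending): 460, 515, 541, 544, 544
The 2 values of 544 occupy positions 4–5 → average rank (4+5)/2 = 4.5.

1, 3, 4.5, 4.5, 2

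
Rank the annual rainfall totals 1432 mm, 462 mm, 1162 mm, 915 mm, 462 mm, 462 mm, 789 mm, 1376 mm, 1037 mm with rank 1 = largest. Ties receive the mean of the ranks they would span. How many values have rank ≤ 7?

Sorted (descending): 1432, 1376, 1162, 1037, 915, 789, 462, 462, 462
The 3 values of 462 occupy positions 7–9 → average rank 8.
Ranks ≤ 7: {1, 2, 3, 4, 5, 6} → 6 values.

6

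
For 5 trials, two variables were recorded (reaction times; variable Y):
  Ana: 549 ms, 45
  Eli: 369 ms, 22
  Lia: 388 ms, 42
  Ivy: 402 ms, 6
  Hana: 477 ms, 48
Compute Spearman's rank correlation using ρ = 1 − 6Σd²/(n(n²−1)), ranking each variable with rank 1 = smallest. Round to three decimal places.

Ranks of variable 1: 5, 1, 2, 3, 4
Ranks of variable 2: 4, 2, 3, 1, 5
d = r₁ − r₂: 1, -1, -1, 2, -1
d²: 1, 1, 1, 4, 1; Σd² = 8
ρ = 1 − 6·8/(5·24) = 1 − 48/120 = 0.600

0.600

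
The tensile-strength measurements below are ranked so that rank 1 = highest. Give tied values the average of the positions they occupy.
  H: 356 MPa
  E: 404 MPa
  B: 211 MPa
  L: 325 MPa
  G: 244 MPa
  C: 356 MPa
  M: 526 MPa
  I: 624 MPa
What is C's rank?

4.5

Sorted (descending): 624, 526, 404, 356, 356, 325, 244, 211
The 2 values of 356 occupy positions 4–5 → average rank (4+5)/2 = 4.5.
C has value 356 MPa → rank 4.5.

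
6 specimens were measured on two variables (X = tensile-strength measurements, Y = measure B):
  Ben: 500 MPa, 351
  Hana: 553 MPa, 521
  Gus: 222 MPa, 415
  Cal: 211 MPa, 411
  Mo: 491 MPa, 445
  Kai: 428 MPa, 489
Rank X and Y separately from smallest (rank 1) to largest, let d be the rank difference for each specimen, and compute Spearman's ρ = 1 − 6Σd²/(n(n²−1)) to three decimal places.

Ranks of variable 1: 5, 6, 2, 1, 4, 3
Ranks of variable 2: 1, 6, 3, 2, 4, 5
d = r₁ − r₂: 4, 0, -1, -1, 0, -2
d²: 16, 0, 1, 1, 0, 4; Σd² = 22
ρ = 1 − 6·22/(6·35) = 1 − 132/210 = 0.371

0.371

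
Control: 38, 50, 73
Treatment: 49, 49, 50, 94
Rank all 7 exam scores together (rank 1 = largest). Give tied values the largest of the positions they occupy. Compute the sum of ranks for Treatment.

Sorted (descending): 94, 73, 50, 50, 49, 49, 38
The 2 values of 50 occupy positions 3–4 → each gets rank 4.
The 2 values of 49 occupy positions 5–6 → each gets rank 6.
Treatment values → pooled ranks: 49→6, 49→6, 50→4, 94→1
Rank sum = 6 + 6 + 4 + 1 = 17

17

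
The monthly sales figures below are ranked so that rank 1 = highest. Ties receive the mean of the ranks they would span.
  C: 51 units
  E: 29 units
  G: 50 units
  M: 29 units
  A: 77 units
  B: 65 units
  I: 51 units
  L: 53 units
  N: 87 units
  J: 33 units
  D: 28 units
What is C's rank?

5.5

Sorted (descending): 87, 77, 65, 53, 51, 51, 50, 33, 29, 29, 28
The 2 values of 51 occupy positions 5–6 → average rank (5+6)/2 = 5.5.
The 2 values of 29 occupy positions 9–10 → average rank (9+10)/2 = 9.5.
C has value 51 units → rank 5.5.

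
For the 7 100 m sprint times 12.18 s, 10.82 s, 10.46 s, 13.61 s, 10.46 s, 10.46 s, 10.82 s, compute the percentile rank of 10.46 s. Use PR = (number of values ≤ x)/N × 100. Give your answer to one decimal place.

42.9

N = 7.
Strictly below 10.46: 0. Equal to 10.46: 3.
PR = 3/7 × 100 = 42.9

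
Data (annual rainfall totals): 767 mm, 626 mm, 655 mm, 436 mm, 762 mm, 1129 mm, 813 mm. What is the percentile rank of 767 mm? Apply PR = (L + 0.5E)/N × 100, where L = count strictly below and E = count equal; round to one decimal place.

N = 7.
Strictly below 767: 4. Equal to 767: 1.
PR = (4 + 0.5·1)/7 × 100 = 64.3

64.3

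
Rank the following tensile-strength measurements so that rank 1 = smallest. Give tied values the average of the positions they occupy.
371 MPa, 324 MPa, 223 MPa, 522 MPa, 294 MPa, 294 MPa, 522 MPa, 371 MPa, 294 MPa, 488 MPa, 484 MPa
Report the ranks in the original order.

Sorted (ascending): 223, 294, 294, 294, 324, 371, 371, 484, 488, 522, 522
The 3 values of 294 occupy positions 2–4 → average rank 3.
The 2 values of 371 occupy positions 6–7 → average rank (6+7)/2 = 6.5.
The 2 values of 522 occupy positions 10–11 → average rank (10+11)/2 = 10.5.

6.5, 5, 1, 10.5, 3, 3, 10.5, 6.5, 3, 9, 8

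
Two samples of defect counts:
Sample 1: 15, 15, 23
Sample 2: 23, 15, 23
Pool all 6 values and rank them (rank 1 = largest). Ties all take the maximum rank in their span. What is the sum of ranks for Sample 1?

Sorted (descending): 23, 23, 23, 15, 15, 15
The 3 values of 23 occupy positions 1–3 → each gets rank 3.
The 3 values of 15 occupy positions 4–6 → each gets rank 6.
Sample 1 values → pooled ranks: 15→6, 15→6, 23→3
Rank sum = 6 + 6 + 3 = 15

15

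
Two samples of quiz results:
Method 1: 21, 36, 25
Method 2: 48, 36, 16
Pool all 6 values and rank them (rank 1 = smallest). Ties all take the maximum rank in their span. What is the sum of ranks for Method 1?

10

Sorted (ascending): 16, 21, 25, 36, 36, 48
The 2 values of 36 occupy positions 4–5 → each gets rank 5.
Method 1 values → pooled ranks: 21→2, 36→5, 25→3
Rank sum = 2 + 5 + 3 = 10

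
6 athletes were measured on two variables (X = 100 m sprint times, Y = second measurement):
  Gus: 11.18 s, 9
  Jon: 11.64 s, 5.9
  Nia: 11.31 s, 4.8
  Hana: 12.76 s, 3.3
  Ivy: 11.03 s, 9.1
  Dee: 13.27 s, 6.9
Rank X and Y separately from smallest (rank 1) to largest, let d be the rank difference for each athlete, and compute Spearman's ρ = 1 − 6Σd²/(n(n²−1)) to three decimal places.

Ranks of variable 1: 2, 4, 3, 5, 1, 6
Ranks of variable 2: 5, 3, 2, 1, 6, 4
d = r₁ − r₂: -3, 1, 1, 4, -5, 2
d²: 9, 1, 1, 16, 25, 4; Σd² = 56
ρ = 1 − 6·56/(6·35) = 1 − 336/210 = -0.600

-0.600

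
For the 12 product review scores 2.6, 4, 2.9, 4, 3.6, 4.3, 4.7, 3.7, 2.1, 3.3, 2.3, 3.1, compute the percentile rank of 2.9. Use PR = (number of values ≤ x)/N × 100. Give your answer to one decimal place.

33.3

N = 12.
Strictly below 2.9: 3. Equal to 2.9: 1.
PR = 4/12 × 100 = 33.3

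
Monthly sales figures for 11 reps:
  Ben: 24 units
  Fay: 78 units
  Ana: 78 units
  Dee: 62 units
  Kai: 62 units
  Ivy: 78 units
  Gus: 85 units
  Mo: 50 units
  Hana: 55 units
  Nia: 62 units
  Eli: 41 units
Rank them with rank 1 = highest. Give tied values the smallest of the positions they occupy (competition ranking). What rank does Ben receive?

Sorted (descending): 85, 78, 78, 78, 62, 62, 62, 55, 50, 41, 24
The 3 values of 78 occupy positions 2–4 → each gets rank 2.
The 3 values of 62 occupy positions 5–7 → each gets rank 5.
Ben has value 24 units → rank 11.

11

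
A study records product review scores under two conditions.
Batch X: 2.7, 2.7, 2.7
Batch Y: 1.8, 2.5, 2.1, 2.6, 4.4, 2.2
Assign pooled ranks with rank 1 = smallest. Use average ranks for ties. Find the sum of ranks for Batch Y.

Sorted (ascending): 1.8, 2.1, 2.2, 2.5, 2.6, 2.7, 2.7, 2.7, 4.4
The 3 values of 2.7 occupy positions 6–8 → average rank 7.
Batch Y values → pooled ranks: 1.8→1, 2.5→4, 2.1→2, 2.6→5, 4.4→9, 2.2→3
Rank sum = 1 + 4 + 2 + 5 + 9 + 3 = 24

24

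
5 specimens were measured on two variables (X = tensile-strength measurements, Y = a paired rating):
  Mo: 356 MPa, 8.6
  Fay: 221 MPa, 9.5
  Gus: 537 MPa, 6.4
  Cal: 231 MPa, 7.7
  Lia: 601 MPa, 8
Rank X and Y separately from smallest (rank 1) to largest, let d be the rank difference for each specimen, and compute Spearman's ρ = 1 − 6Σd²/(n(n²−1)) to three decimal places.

-0.500

Ranks of variable 1: 3, 1, 4, 2, 5
Ranks of variable 2: 4, 5, 1, 2, 3
d = r₁ − r₂: -1, -4, 3, 0, 2
d²: 1, 16, 9, 0, 4; Σd² = 30
ρ = 1 − 6·30/(5·24) = 1 − 180/120 = -0.500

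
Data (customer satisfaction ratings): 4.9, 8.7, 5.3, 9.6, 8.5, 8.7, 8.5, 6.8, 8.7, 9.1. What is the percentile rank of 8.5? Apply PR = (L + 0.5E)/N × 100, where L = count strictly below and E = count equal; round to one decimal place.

40.0

N = 10.
Strictly below 8.5: 3. Equal to 8.5: 2.
PR = (3 + 0.5·2)/10 × 100 = 40.0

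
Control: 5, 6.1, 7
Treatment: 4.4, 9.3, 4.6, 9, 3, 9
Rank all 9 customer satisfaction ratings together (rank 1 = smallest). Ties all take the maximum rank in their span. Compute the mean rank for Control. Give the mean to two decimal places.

Sorted (ascending): 3, 4.4, 4.6, 5, 6.1, 7, 9, 9, 9.3
The 2 values of 9 occupy positions 7–8 → each gets rank 8.
Control values → pooled ranks: 5→4, 6.1→5, 7→6
Mean rank = (4 + 5 + 6) / 3 = 5.00

5.00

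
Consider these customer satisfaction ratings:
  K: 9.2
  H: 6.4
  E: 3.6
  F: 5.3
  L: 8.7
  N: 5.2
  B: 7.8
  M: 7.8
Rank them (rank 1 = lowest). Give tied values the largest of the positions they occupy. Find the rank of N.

Sorted (ascending): 3.6, 5.2, 5.3, 6.4, 7.8, 7.8, 8.7, 9.2
The 2 values of 7.8 occupy positions 5–6 → each gets rank 6.
N has value 5.2 → rank 2.

2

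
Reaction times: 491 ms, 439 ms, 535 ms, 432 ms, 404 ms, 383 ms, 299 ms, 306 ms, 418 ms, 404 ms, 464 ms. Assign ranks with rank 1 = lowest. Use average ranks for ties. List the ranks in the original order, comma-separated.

10, 8, 11, 7, 4.5, 3, 1, 2, 6, 4.5, 9

Sorted (ascending): 299, 306, 383, 404, 404, 418, 432, 439, 464, 491, 535
The 2 values of 404 occupy positions 4–5 → average rank (4+5)/2 = 4.5.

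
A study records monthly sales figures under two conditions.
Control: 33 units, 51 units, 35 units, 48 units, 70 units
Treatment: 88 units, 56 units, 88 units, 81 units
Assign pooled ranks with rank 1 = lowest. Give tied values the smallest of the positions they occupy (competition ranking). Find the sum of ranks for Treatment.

Sorted (ascending): 33, 35, 48, 51, 56, 70, 81, 88, 88
The 2 values of 88 occupy positions 8–9 → each gets rank 8.
Treatment values → pooled ranks: 88→8, 56→5, 88→8, 81→7
Rank sum = 8 + 5 + 8 + 7 = 28

28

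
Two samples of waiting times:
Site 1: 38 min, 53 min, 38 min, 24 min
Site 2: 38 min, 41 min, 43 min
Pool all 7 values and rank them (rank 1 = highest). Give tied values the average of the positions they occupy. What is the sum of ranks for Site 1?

Sorted (descending): 53, 43, 41, 38, 38, 38, 24
The 3 values of 38 occupy positions 4–6 → average rank 5.
Site 1 values → pooled ranks: 38→5, 53→1, 38→5, 24→7
Rank sum = 5 + 1 + 5 + 7 = 18

18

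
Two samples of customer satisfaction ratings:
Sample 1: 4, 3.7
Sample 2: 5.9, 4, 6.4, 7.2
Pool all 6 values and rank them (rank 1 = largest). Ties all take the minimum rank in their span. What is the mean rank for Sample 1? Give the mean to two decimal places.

5.00

Sorted (descending): 7.2, 6.4, 5.9, 4, 4, 3.7
The 2 values of 4 occupy positions 4–5 → each gets rank 4.
Sample 1 values → pooled ranks: 4→4, 3.7→6
Mean rank = (4 + 6) / 2 = 5.00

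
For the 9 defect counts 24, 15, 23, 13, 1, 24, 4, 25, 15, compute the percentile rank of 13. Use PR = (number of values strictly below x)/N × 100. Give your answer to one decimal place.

22.2

N = 9.
Strictly below 13: 2. Equal to 13: 1.
PR = 2/9 × 100 = 22.2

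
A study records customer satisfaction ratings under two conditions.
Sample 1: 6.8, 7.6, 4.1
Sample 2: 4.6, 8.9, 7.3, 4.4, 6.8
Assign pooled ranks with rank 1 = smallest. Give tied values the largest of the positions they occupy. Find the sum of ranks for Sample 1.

13

Sorted (ascending): 4.1, 4.4, 4.6, 6.8, 6.8, 7.3, 7.6, 8.9
The 2 values of 6.8 occupy positions 4–5 → each gets rank 5.
Sample 1 values → pooled ranks: 6.8→5, 7.6→7, 4.1→1
Rank sum = 5 + 7 + 1 = 13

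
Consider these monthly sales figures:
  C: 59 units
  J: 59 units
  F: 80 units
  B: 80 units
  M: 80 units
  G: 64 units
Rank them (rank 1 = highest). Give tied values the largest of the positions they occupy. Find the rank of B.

Sorted (descending): 80, 80, 80, 64, 59, 59
The 3 values of 80 occupy positions 1–3 → each gets rank 3.
The 2 values of 59 occupy positions 5–6 → each gets rank 6.
B has value 80 units → rank 3.

3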